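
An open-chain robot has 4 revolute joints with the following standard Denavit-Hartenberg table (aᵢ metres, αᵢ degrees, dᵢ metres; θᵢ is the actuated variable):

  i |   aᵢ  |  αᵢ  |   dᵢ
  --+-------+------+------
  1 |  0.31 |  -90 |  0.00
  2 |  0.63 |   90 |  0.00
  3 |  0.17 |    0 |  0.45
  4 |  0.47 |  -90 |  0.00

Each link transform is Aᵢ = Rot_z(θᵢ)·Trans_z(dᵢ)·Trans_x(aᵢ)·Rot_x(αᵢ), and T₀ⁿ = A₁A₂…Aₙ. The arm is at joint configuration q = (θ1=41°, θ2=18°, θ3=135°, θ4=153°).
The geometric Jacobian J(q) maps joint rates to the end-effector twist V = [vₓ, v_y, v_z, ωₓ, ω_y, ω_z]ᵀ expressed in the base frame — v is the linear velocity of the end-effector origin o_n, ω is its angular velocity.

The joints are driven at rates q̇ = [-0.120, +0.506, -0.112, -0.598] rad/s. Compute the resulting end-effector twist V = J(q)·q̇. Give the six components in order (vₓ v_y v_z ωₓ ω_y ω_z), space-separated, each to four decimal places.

o_n = [1.0235, 0.4567, 0.2256]
J₁: ẑ×o_n = [-0.4567, 1.0235, 0.0000], ω = ẑ
J2: z=[-0.6561, 0.7547, 0.0000] o=[0.2340, 0.2034, 0.0000] → [0.1702, 0.1480, -0.7620, -0.6561, 0.7547, 0.0000]
J3: z=[0.2332, 0.2027, 0.9511] o=[0.6862, 0.5965, -0.1947] → [0.2181, 0.2228, -0.1010, 0.2332, 0.2027, 0.9511]
J4: z=[0.2332, 0.2027, 0.9511] o=[0.6260, 0.7034, 0.2704] → [0.2256, 0.3885, -0.1381, 0.2332, 0.2027, 0.9511]
V = J·q̇ = [-0.0184, -0.3052, -0.2917, -0.4976, 0.2379, -0.7953]

-0.0184 -0.3052 -0.2917 -0.4976 0.2379 -0.7953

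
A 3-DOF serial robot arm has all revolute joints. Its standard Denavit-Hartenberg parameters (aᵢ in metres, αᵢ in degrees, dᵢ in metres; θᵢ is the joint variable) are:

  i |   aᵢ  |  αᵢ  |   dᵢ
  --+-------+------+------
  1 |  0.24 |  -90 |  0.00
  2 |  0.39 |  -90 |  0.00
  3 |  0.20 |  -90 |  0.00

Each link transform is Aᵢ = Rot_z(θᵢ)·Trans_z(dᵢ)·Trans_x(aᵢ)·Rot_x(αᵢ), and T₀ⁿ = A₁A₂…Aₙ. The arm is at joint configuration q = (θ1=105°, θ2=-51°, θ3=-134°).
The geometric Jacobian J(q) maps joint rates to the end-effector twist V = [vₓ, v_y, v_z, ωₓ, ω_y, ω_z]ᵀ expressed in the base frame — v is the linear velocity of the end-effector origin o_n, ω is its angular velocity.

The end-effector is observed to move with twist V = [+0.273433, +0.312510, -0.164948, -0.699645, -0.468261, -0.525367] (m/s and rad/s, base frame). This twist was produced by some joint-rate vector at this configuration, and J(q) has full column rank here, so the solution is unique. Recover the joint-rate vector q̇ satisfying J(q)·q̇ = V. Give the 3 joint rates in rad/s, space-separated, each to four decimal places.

-0.7450 0.7970 -0.3490

o_n = [-0.2420, 0.3472, 0.1951]
J₁: ẑ×o_n = [-0.3472, -0.2420, 0.0000], ω = ẑ
J2: z=[-0.9659, -0.2588, 0.0000] o=[-0.0621, 0.2318, 0.0000] → [-0.0505, 0.1885, -0.1580, -0.9659, -0.2588, 0.0000]
J3: z=[-0.2011, 0.7507, -0.6293] o=[-0.1256, 0.4689, 0.3031] → [-0.1576, 0.0515, 0.1118, -0.2011, 0.7507, -0.6293]
q̇ = J⁺·V = [-0.7450, 0.7970, -0.3490]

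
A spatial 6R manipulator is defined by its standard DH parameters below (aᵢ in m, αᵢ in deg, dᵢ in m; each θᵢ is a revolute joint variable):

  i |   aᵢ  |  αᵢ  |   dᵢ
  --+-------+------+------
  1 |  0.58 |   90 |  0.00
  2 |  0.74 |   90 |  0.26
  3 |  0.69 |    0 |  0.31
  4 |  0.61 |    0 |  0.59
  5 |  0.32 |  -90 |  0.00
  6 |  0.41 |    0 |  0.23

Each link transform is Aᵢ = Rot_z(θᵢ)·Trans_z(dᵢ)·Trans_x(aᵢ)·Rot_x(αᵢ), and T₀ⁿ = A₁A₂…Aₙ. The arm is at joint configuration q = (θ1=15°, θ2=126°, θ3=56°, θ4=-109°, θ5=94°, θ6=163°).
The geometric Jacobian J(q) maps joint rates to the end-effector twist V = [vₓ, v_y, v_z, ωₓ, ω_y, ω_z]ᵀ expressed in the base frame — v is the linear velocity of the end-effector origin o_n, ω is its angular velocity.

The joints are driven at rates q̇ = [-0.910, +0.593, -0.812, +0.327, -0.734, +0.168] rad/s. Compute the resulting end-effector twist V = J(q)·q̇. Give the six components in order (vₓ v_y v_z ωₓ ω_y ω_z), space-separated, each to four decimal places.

-1.3892 -0.5369 0.2610 -0.7037 -0.9337 -1.7157

o_n = [0.5607, -0.3375, 1.5003]
J₁: ẑ×o_n = [0.3375, 0.5607, -0.0000], ω = ẑ
J2: z=[0.2588, -0.9659, 0.0000] o=[0.5602, 0.1501, 0.0000] → [-1.4492, -0.3883, -0.1257, 0.2588, -0.9659, 0.0000]
J3: z=[0.7815, 0.2094, 0.5878] o=[0.2074, -0.2136, 0.5987] → [0.2616, -0.4969, -0.1708, 0.7815, 0.2094, 0.5878]
J4: z=[0.7815, 0.2094, 0.5878] o=[0.3786, -0.7599, 1.0930] → [-0.1630, -0.2112, 0.2920, 0.7815, 0.2094, 0.5878]
J5: z=[0.7815, 0.2094, 0.5878] o=[0.5052, -0.2217, 1.7368] → [0.0186, 0.2175, -0.1022, 0.7815, 0.2094, 0.5878]
J6: z=[0.5678, -0.6292, -0.5308] o=[0.4224, -0.4612, 1.9322] → [0.3374, 0.1718, 0.1573, 0.5678, -0.6292, -0.5308]
V = J·q̇ = [-1.3892, -0.5369, 0.2610, -0.7037, -0.9337, -1.7157]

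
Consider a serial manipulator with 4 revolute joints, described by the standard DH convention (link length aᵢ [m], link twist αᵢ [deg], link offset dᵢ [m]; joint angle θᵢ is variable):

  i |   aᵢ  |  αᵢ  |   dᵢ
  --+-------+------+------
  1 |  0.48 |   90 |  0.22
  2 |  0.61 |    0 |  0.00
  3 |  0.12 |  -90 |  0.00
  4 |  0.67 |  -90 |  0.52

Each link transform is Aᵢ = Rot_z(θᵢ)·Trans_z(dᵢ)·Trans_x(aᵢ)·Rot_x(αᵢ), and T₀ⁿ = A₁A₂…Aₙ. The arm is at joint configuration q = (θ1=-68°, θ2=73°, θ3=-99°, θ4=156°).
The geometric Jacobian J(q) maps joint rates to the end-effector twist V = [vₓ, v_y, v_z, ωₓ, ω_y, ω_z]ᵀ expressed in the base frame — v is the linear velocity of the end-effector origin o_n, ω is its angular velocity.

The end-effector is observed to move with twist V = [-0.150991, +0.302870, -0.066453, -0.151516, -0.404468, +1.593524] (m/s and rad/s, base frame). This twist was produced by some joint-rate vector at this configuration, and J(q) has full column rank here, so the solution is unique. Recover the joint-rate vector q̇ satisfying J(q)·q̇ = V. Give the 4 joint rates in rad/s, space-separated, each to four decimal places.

o_n = [0.4190, -0.3096, 1.4864]
J₁: ẑ×o_n = [0.3096, 0.4190, -0.0000], ω = ẑ
J2: z=[-0.9272, -0.3746, 0.0000] o=[0.1798, -0.4450, 0.2200] → [-0.4744, 1.1742, -0.0360, -0.9272, -0.3746, 0.0000]
J3: z=[-0.9272, -0.3746, 0.0000] o=[0.2466, -0.6104, 0.8033] → [-0.2559, 0.6333, -0.2143, -0.9272, -0.3746, 0.0000]
J4: z=[0.1642, -0.4065, 0.8988] o=[0.2870, -0.7104, 0.7507] → [-0.6593, -0.0022, 0.1195, 0.1642, -0.4065, 0.8988]
q̇ = J⁺·V = [0.9410, -0.5080, 0.8000, 0.7260]

0.9410 -0.5080 0.8000 0.7260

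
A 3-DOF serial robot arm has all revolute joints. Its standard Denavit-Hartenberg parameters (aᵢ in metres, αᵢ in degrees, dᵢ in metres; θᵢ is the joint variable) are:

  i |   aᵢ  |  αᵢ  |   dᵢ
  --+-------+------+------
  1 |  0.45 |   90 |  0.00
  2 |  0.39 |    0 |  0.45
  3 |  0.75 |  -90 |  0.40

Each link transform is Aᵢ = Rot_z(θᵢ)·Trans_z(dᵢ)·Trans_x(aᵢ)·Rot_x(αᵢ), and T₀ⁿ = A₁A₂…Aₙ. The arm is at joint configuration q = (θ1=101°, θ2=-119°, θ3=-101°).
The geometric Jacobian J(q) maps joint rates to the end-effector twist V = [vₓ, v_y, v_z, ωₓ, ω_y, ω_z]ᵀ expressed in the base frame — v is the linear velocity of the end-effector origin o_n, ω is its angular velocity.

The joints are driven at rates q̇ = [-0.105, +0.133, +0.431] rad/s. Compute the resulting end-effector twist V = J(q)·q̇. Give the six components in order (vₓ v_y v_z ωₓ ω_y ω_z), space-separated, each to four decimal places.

0.0279 -0.3163 -0.3492 0.5536 0.1076 -0.1050

o_n = [0.8942, -0.1457, 0.1410]
J₁: ẑ×o_n = [0.1457, 0.8942, -0.0000], ω = ẑ
J2: z=[0.9816, 0.1908, 0.0000] o=[-0.0859, 0.4417, 0.0000] → [0.0269, -0.1384, -0.7636, 0.9816, 0.1908, 0.0000]
J3: z=[0.9816, 0.1908, 0.0000] o=[0.3919, 0.3420, -0.3411] → [0.0920, -0.4732, -0.5745, 0.9816, 0.1908, 0.0000]
V = J·q̇ = [0.0279, -0.3163, -0.3492, 0.5536, 0.1076, -0.1050]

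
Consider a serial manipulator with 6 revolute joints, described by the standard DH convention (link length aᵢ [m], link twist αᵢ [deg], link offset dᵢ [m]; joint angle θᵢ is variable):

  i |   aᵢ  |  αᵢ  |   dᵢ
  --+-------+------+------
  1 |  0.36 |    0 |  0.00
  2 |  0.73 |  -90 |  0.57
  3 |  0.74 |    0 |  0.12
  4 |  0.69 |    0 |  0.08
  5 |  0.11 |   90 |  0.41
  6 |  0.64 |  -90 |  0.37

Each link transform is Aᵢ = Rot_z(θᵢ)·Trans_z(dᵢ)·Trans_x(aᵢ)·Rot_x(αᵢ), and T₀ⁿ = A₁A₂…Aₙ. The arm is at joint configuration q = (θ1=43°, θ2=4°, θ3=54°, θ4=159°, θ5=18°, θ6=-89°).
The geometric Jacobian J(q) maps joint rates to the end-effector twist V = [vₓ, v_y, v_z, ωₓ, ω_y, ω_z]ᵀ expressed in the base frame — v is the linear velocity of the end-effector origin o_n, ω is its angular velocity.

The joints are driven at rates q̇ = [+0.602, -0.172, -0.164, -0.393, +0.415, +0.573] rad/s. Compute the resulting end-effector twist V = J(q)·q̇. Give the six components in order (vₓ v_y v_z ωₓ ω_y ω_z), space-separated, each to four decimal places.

o_n = [0.4369, 0.3878, 0.2084]
J₁: ẑ×o_n = [-0.3878, 0.4369, 0.0000], ω = ẑ
J2: z=[0.0000, 0.0000, 1.0000] o=[0.2633, 0.2455, 0.0000] → [-0.1423, 0.1736, 0.0000, 0.0000, 0.0000, 1.0000]
J3: z=[-0.7314, 0.6820, 0.0000] o=[0.7611, 0.7794, 0.5700] → [-0.2466, -0.2644, 0.5075, -0.7314, 0.6820, 0.0000]
J4: z=[-0.7314, 0.6820, 0.0000] o=[0.9700, 1.1794, -0.0287] → [0.1617, 0.1734, 0.9425, -0.7314, 0.6820, 0.0000]
J5: z=[-0.7314, 0.6820, 0.0000] o=[0.5169, 0.8107, 0.3471] → [-0.0946, -0.1014, 0.3638, -0.7314, 0.6820, 0.0000]
J6: z=[-0.5300, -0.5684, -0.6293] o=[0.1698, 1.0397, 0.4326] → [-0.2828, -0.2869, 0.4973, -0.5300, -0.5684, -0.6293]
V = J·q̇ = [-0.4334, 0.0019, -0.0177, -0.1998, -0.4225, 0.0694]

-0.4334 0.0019 -0.0177 -0.1998 -0.4225 0.0694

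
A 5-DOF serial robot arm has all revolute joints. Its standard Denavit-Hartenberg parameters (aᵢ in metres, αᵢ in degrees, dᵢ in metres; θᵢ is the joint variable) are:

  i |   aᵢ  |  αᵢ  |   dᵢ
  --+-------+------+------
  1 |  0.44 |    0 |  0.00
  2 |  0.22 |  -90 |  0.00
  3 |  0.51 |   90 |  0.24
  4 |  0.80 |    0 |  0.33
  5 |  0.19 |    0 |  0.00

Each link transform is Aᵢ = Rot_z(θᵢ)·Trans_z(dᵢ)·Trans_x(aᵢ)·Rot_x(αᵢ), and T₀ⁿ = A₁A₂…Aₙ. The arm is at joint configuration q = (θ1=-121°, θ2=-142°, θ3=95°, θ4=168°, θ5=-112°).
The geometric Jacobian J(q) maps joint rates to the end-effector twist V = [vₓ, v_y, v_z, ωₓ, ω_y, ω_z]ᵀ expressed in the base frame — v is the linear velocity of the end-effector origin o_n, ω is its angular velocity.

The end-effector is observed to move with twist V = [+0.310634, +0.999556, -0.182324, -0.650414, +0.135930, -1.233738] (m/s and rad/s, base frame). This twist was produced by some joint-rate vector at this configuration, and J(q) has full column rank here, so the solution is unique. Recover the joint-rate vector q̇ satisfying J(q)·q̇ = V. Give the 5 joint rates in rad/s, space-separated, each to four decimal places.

o_n = [-0.8549, 0.1132, 0.1369]
J₁: ẑ×o_n = [-0.1132, -0.8549, 0.0000], ω = ẑ
J2: z=[0.0000, 0.0000, 1.0000] o=[-0.2266, -0.3772, 0.0000] → [-0.4903, -0.6283, 0.0000, 0.0000, 0.0000, 1.0000]
J3: z=[-0.9925, -0.1219, 0.0000] o=[-0.2534, -0.1588, 0.0000] → [-0.0167, 0.1359, -0.3432, -0.9925, -0.1219, 0.0000]
J4: z=[-0.1214, 0.9888, -0.0872] o=[-0.4862, -0.2322, -0.5081] → [0.6678, 0.1104, 0.3226, -0.1214, 0.9888, -0.0872]
J5: z=[-0.1214, 0.9888, -0.0872] o=[-0.6997, 0.1416, 0.2427] → [-0.1071, 0.0007, 0.1569, -0.1214, 0.9888, -0.0872]
q̇ = J⁺·V = [-0.6650, -0.5500, 0.6290, -0.0010, 0.2160]

-0.6650 -0.5500 0.6290 -0.0010 0.2160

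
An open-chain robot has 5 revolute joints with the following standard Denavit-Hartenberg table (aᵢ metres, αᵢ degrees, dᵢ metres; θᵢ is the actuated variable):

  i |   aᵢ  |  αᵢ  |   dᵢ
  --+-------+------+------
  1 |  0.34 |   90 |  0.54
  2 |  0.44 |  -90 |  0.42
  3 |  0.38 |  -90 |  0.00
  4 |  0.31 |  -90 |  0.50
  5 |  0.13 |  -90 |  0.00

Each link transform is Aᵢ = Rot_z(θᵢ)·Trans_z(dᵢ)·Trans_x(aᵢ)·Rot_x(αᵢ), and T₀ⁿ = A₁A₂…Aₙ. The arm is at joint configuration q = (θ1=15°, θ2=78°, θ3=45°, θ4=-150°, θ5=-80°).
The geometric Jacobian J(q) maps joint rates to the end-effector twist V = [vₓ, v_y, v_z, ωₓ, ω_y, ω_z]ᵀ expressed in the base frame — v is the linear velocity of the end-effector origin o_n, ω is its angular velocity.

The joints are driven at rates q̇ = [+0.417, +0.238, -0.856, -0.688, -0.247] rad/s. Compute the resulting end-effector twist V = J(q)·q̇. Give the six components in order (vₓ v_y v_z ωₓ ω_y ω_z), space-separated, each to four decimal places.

0.1294 0.3930 0.2821 1.3011 -0.4918 0.5850

o_n = [0.1605, 0.1353, 0.6342]
J₁: ẑ×o_n = [-0.1353, 0.1605, 0.0000], ω = ẑ
J2: z=[0.2588, -0.9659, 0.0000] o=[0.3284, 0.0880, 0.5400] → [-0.0910, -0.0244, -0.1500, 0.2588, -0.9659, 0.0000]
J3: z=[-0.9448, -0.2532, 0.2079] o=[0.5255, -0.2940, 0.9704] → [-0.0041, -0.3935, -0.4980, -0.9448, -0.2532, 0.2079]
J4: z=[-0.3250, 0.6450, -0.6917] o=[0.5099, -0.0200, 1.2332] → [-0.2789, 0.0470, 0.1749, -0.3250, 0.6450, -0.6917]
J5: z=[-0.8387, 0.1413, 0.5259] o=[0.2120, 0.0696, 0.7339] → [-0.0486, -0.1107, -0.0478, -0.8387, 0.1413, 0.5259]
V = J·q̇ = [0.1294, 0.3930, 0.2821, 1.3011, -0.4918, 0.5850]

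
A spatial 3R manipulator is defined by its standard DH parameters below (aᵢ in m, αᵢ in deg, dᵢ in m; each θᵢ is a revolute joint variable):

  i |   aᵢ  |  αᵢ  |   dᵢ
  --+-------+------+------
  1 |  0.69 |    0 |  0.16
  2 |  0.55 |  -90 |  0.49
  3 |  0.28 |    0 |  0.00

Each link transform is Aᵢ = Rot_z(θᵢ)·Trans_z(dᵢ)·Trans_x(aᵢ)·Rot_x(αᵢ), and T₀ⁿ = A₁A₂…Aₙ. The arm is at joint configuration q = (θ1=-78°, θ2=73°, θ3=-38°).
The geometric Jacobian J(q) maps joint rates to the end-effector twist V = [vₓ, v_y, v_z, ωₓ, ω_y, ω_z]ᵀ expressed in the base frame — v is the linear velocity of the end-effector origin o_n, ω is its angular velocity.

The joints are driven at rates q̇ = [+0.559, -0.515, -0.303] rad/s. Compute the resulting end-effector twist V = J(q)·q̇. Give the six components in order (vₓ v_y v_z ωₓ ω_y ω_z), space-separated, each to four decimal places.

o_n = [0.9112, -0.7421, 0.8224]
J₁: ẑ×o_n = [0.7421, 0.9112, -0.0000], ω = ẑ
J2: z=[0.0000, 0.0000, 1.0000] o=[0.1435, -0.6749, 0.1600] → [0.0672, 0.7677, -0.0000, 0.0000, 0.0000, 1.0000]
J3: z=[0.0872, 0.9962, 0.0000] o=[0.6914, -0.7229, 0.6500] → [0.1717, -0.0150, -0.2206, 0.0872, 0.9962, 0.0000]
V = J·q̇ = [0.3282, 0.1185, 0.0669, -0.0264, -0.3018, 0.0440]

0.3282 0.1185 0.0669 -0.0264 -0.3018 0.0440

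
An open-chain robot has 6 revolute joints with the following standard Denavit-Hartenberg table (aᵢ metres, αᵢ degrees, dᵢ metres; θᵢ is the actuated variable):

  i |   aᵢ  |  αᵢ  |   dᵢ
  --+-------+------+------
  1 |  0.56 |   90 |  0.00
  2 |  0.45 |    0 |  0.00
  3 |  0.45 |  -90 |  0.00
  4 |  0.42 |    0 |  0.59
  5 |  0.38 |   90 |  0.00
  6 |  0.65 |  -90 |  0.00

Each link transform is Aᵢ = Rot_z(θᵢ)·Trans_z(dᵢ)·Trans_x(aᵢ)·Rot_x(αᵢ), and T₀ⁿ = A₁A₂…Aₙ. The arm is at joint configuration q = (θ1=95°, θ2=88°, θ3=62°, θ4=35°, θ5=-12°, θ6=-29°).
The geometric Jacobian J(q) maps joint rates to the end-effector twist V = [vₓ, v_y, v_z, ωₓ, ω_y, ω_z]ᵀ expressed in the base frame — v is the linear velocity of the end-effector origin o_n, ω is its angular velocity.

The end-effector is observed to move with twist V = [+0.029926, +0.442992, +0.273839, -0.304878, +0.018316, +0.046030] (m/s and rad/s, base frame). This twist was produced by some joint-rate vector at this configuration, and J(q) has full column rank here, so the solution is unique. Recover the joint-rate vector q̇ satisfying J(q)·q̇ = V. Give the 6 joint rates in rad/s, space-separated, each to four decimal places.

0.0950 -0.6550 0.5020 0.0860 -0.0660 -0.1620

o_n = [-0.5215, -1.0550, 1.0453]
J₁: ẑ×o_n = [1.0550, -0.5215, 0.0000], ω = ẑ
J2: z=[0.9962, 0.0872, 0.0000] o=[-0.0488, 0.5579, 0.0000] → [0.0911, -1.0413, -1.5655, 0.9962, 0.0872, 0.0000]
J3: z=[0.9962, 0.0872, 0.0000] o=[-0.0502, 0.5735, 0.4497] → [0.0519, -0.5933, -1.5812, 0.9962, 0.0872, 0.0000]
J4: z=[0.0436, -0.4981, -0.8660] o=[-0.0162, 0.1853, 0.6747] → [-1.2587, 0.4215, -0.3058, 0.0436, -0.4981, -0.8660]
J5: z=[0.0436, -0.4981, -0.8660] o=[-0.2045, -0.4264, 0.3358] → [-0.8978, 0.2436, -0.1853, 0.0436, -0.4981, -0.8660]
J6: z=[0.9465, -0.2569, 0.1954] o=[-0.3260, -0.7411, 0.5107] → [-0.0760, -0.5442, -0.3473, 0.9465, -0.2569, 0.1954]
q̇ = J⁺·V = [0.0950, -0.6550, 0.5020, 0.0860, -0.0660, -0.1620]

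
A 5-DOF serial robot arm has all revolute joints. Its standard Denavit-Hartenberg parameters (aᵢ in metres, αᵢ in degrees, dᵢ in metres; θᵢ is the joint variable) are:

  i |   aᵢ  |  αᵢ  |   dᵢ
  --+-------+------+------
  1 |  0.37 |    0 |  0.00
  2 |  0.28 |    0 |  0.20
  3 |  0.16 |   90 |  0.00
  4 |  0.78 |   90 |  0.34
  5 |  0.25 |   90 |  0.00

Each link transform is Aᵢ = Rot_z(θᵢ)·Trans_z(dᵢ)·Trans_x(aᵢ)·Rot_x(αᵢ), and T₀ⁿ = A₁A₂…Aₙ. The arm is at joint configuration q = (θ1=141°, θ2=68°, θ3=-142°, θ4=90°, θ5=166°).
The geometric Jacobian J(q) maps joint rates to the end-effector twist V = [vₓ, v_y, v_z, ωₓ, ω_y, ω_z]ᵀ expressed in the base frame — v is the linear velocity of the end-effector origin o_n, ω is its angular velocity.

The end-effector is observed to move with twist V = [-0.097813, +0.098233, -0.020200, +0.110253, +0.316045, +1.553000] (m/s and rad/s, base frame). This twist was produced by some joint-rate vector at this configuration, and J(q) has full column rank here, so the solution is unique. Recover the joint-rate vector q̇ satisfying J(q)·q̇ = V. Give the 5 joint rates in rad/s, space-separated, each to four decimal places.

o_n = [-0.1013, 0.0879, 0.7374]
J₁: ẑ×o_n = [-0.0879, -0.1013, 0.0000], ω = ẑ
J2: z=[0.0000, 0.0000, 1.0000] o=[-0.2875, 0.2328, 0.0000] → [0.1449, 0.1863, -0.0000, 0.0000, 0.0000, 1.0000]
J3: z=[0.0000, 0.0000, 1.0000] o=[-0.5324, 0.0971, 0.2000] → [0.0092, 0.4312, -0.0000, 0.0000, 0.0000, 1.0000]
J4: z=[0.9205, -0.3907, 0.0000] o=[-0.4699, 0.2444, 0.2000] → [-0.2100, -0.4947, 0.0000, 0.9205, -0.3907, 0.0000]
J5: z=[0.3907, 0.9205, -0.0000] o=[-0.1569, 0.1115, 0.9800] → [-0.2233, 0.0948, -0.0605, 0.3907, 0.9205, -0.0000]
q̇ = J⁺·V = [0.9750, 0.3870, 0.1910, -0.0220, 0.3340]

0.9750 0.3870 0.1910 -0.0220 0.3340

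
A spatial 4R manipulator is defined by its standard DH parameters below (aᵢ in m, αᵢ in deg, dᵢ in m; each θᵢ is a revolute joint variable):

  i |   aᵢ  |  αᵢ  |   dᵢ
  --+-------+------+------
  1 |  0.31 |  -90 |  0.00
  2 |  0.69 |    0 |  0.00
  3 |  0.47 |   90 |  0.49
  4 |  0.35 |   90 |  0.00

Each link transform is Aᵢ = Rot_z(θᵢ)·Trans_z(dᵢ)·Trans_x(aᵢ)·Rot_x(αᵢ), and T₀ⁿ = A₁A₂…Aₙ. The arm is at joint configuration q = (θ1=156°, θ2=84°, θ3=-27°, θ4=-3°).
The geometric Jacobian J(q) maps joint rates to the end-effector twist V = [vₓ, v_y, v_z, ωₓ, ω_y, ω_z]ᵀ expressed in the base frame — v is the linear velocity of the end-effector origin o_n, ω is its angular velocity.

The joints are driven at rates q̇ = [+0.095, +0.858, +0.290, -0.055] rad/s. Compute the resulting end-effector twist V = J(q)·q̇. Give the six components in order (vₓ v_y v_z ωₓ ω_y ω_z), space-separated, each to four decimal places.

o_n = [-0.9487, -0.0939, -1.3735]
J₁: ẑ×o_n = [0.0939, -0.9487, 0.0000], ω = ẑ
J2: z=[-0.4067, -0.9135, 0.0000] o=[-0.2832, 0.1261, 0.0000] → [1.2548, -0.5587, -0.5185, -0.4067, -0.9135, 0.0000]
J3: z=[-0.4067, -0.9135, 0.0000] o=[-0.3491, 0.1554, -0.6862] → [0.6279, -0.2796, -0.4463, -0.4067, -0.9135, 0.0000]
J4: z=[-0.7662, 0.3411, 0.5446] o=[-0.7822, -0.1881, -1.0804] → [-0.1513, -0.3152, -0.0154, -0.7662, 0.3411, 0.5446]
V = J·q̇ = [1.2759, -0.6332, -0.5734, -0.4248, -1.0675, 0.0650]

1.2759 -0.6332 -0.5734 -0.4248 -1.0675 0.0650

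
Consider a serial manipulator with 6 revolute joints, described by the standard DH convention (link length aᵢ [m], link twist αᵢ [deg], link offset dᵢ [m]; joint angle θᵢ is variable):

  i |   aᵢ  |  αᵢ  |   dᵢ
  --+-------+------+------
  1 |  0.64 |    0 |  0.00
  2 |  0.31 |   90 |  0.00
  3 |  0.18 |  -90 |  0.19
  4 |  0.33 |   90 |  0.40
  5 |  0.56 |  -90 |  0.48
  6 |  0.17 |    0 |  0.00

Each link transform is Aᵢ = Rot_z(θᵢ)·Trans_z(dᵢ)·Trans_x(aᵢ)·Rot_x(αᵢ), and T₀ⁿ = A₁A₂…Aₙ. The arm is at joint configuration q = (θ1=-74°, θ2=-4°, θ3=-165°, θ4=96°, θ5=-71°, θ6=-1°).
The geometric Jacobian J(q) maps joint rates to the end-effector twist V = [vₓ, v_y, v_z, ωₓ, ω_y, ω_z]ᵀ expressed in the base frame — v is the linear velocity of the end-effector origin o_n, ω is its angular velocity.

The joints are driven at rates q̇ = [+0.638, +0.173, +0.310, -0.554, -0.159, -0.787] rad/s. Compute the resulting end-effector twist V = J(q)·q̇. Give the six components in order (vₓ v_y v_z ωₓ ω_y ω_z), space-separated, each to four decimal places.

-0.3827 0.8284 -0.2945 -1.0708 -0.0926 1.6144

o_n = [0.5203, -0.1888, 0.1248]
J₁: ẑ×o_n = [0.1888, 0.5203, -0.0000], ω = ẑ
J2: z=[0.0000, 0.0000, 1.0000] o=[0.1764, -0.6152, 0.0000] → [-0.4264, 0.3439, 0.0000, 0.0000, 0.0000, 1.0000]
J3: z=[-0.9781, -0.2079, 0.0000] o=[0.2409, -0.9184, 0.0000] → [-0.0259, 0.1220, -0.6556, -0.9781, -0.2079, 0.0000]
J4: z=[0.0538, -0.2532, -0.9659] o=[0.0189, -0.7879, -0.0466] → [0.5353, -0.4936, 0.1592, 0.0538, -0.2532, -0.9659]
J5: z=[-0.0975, 0.9614, -0.2574] o=[0.3683, -0.8535, -0.4240] → [0.6987, 0.0144, -0.2109, -0.0975, 0.9614, -0.2574]
J6: z=[0.9572, 0.0197, -0.2889] o=[0.4742, -0.2383, -0.0312] → [0.0174, -0.1626, 0.0465, 0.9572, 0.0197, -0.2889]
V = J·q̇ = [-0.3827, 0.8284, -0.2945, -1.0708, -0.0926, 1.6144]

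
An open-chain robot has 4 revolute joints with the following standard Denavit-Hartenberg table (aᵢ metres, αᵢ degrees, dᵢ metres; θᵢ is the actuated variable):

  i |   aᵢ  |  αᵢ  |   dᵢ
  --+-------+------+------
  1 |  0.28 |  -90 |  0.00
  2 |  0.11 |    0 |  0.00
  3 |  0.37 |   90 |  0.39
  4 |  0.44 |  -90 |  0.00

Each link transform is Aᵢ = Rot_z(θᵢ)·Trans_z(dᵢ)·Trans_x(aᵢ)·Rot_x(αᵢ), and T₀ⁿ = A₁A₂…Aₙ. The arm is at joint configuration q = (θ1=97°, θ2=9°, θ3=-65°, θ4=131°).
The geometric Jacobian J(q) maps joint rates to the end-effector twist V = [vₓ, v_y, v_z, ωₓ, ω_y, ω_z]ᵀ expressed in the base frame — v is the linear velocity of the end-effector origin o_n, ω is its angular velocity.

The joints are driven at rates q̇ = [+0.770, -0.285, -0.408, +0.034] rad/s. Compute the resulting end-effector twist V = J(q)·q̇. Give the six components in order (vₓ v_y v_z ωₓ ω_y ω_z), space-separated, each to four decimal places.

o_n = [-0.7696, 0.3429, 0.0502]
J₁: ẑ×o_n = [-0.3429, -0.7696, 0.0000], ω = ẑ
J2: z=[-0.9925, -0.1219, 0.0000] o=[-0.0341, 0.2779, 0.0000] → [-0.0061, 0.0498, -0.1541, -0.9925, -0.1219, 0.0000]
J3: z=[-0.9925, -0.1219, 0.0000] o=[-0.0474, 0.3857, -0.0172] → [-0.0082, 0.0669, -0.0455, -0.9925, -0.1219, 0.0000]
J4: z=[0.1010, -0.8229, 0.5592] o=[-0.4597, 0.5436, 0.2895] → [0.3091, -0.1491, -0.2753, 0.1010, -0.8229, 0.5592]
V = J·q̇ = [-0.2484, -0.6392, 0.0531, 0.6913, 0.0565, 0.7890]

-0.2484 -0.6392 0.0531 0.6913 0.0565 0.7890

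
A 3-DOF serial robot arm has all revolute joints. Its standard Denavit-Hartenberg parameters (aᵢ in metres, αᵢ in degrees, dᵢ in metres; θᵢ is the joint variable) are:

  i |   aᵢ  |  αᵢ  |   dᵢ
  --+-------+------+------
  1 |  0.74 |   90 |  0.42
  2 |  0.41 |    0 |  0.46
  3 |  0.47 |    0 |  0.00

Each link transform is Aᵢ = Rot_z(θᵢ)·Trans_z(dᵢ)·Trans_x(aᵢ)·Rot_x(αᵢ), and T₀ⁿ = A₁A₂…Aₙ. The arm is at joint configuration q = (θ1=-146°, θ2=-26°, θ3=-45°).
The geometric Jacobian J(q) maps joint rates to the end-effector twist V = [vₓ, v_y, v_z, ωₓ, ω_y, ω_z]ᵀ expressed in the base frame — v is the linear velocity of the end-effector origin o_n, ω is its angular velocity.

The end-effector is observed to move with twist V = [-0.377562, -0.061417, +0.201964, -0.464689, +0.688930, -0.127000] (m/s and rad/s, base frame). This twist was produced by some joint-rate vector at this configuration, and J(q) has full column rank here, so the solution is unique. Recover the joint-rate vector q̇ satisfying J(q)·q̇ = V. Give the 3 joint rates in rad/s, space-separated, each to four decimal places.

-0.1270 0.2030 0.6280

o_n = [-1.3031, -0.3241, -0.2041]
J₁: ẑ×o_n = [0.3241, -1.3031, 0.0000], ω = ẑ
J2: z=[-0.5592, 0.8290, 0.0000] o=[-0.6135, -0.4138, 0.4200] → [-0.5174, -0.3490, 0.5215, -0.5592, 0.8290, 0.0000]
J3: z=[-0.5592, 0.8290, 0.0000] o=[-1.1762, -0.2385, 0.2403] → [-0.3684, -0.2485, 0.1530, -0.5592, 0.8290, 0.0000]
q̇ = J⁺·V = [-0.1270, 0.2030, 0.6280]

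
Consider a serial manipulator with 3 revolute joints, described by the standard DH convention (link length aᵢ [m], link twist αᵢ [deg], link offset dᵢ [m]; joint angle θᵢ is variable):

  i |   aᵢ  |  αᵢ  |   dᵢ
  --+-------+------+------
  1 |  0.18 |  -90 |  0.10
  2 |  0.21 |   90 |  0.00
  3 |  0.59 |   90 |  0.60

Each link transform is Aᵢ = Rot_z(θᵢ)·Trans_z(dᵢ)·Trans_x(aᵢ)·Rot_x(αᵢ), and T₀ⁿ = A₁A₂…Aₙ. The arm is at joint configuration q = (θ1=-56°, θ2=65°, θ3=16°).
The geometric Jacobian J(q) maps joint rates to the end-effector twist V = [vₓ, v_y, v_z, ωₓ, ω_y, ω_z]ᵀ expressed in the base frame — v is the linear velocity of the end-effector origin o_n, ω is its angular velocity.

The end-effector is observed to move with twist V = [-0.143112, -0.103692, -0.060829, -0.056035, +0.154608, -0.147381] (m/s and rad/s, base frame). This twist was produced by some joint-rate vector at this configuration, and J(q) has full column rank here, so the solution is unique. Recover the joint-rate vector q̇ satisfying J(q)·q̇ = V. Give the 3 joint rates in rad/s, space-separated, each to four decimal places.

o_n = [0.7232, -0.7814, -0.3508]
J₁: ẑ×o_n = [0.7814, 0.7232, -0.0000], ω = ẑ
J2: z=[0.8290, 0.5592, 0.0000] o=[0.1007, -0.1492, 0.1000] → [-0.2521, 0.3737, -0.8722, 0.8290, 0.5592, 0.0000]
J3: z=[0.5068, -0.7514, 0.4226] o=[0.1503, -0.2228, -0.0903] → [0.4318, 0.3741, 0.1474, 0.5068, -0.7514, 0.4226]
q̇ = J⁺·V = [-0.0730, 0.0400, -0.1760]

-0.0730 0.0400 -0.1760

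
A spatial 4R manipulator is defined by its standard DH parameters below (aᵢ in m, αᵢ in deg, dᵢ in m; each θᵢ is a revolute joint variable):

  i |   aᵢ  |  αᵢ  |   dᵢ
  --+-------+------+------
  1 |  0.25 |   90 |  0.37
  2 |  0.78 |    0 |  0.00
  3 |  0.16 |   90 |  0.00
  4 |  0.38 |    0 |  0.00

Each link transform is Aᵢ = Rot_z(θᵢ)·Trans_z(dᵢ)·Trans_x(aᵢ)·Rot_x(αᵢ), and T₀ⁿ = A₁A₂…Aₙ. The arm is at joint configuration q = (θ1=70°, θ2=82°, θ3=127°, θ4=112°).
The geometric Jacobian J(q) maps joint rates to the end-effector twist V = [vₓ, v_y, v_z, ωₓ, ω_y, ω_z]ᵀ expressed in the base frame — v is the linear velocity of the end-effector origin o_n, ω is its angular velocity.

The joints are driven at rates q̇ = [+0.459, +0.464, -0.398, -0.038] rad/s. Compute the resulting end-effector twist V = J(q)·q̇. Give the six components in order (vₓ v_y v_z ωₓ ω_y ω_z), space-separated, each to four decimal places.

o_n = [0.4484, 0.2019, 1.1339]
J₁: ẑ×o_n = [-0.2019, 0.4484, 0.0000], ω = ẑ
J2: z=[0.9397, -0.3420, 0.0000] o=[0.0855, 0.2349, 0.3700] → [-0.2613, -0.7178, 0.0931, 0.9397, -0.3420, 0.0000]
J3: z=[0.9397, -0.3420, 0.0000] o=[0.1226, 0.3369, 1.1424] → [0.0029, 0.0080, -0.0154, 0.9397, -0.3420, 0.0000]
J4: z=[-0.1658, -0.4556, 0.8746] o=[0.0748, 0.2054, 1.0648] → [-0.0284, 0.3383, 0.1708, -0.1658, -0.4556, 0.8746]
V = J·q̇ = [-0.2140, -0.1433, 0.0429, 0.0683, -0.0053, 0.4258]

-0.2140 -0.1433 0.0429 0.0683 -0.0053 0.4258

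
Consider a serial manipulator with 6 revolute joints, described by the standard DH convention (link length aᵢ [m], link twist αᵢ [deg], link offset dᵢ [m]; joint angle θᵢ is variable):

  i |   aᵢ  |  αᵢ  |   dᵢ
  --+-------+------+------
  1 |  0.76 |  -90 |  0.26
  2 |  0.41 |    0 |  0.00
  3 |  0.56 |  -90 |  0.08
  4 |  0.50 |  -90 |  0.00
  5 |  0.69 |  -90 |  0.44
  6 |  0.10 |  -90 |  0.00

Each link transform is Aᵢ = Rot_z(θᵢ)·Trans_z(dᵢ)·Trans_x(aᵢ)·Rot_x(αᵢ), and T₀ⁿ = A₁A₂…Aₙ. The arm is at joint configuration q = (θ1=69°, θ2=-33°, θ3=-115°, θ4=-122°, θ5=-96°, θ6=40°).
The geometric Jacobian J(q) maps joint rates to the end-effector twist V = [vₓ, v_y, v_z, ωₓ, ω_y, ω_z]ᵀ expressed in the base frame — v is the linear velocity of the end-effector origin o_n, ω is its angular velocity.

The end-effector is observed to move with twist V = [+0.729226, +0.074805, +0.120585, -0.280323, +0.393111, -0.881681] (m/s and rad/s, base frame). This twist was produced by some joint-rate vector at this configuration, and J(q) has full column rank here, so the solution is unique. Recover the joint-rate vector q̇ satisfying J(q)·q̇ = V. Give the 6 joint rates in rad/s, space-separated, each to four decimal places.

o_n = [-0.2520, 1.1159, 1.4776]
J₁: ẑ×o_n = [-1.1159, -0.2520, 0.0000], ω = ẑ
J2: z=[-0.9336, 0.3584, 0.0000] o=[0.2724, 0.7095, 0.2600] → [0.4363, 1.1367, -0.1914, -0.9336, 0.3584, 0.0000]
J3: z=[-0.9336, 0.3584, 0.0000] o=[0.3956, 1.0305, 0.4833] → [0.3563, 0.9282, 0.1524, -0.9336, 0.3584, 0.0000]
J4: z=[0.1899, 0.4947, 0.8480] o=[0.1507, 0.6158, 0.7801] → [-0.0790, -0.4740, 0.2942, 0.1899, 0.4947, 0.8480]
J5: z=[-0.7525, -0.4815, 0.4494] o=[-0.1646, 0.9776, 0.6396] → [-0.4656, 0.5912, -0.1461, -0.7525, -0.4815, 0.4494]
J6: z=[-0.6074, 0.7712, -0.1906] o=[-0.3199, 1.0530, 1.4396] → [0.0413, 0.0101, -0.0905, -0.6074, 0.7712, -0.1906]
q̇ = J⁺·V = [-0.5990, -0.5460, 0.5830, -0.1520, -0.1250, 0.5120]

-0.5990 -0.5460 0.5830 -0.1520 -0.1250 0.5120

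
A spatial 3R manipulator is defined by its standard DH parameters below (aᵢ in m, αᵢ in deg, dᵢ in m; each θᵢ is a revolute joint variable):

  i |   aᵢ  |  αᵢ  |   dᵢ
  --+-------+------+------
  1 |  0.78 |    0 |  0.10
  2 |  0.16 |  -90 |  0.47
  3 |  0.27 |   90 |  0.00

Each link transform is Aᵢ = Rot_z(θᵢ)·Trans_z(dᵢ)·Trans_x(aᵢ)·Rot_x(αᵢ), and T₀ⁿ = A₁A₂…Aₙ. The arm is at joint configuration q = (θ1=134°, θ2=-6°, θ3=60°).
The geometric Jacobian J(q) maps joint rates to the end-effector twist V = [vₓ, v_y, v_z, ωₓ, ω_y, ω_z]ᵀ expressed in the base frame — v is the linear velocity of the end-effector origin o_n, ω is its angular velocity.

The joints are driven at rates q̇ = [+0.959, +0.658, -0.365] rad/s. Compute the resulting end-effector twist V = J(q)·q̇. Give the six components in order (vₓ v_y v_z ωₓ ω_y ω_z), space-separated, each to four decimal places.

-0.9665 -0.7460 0.0493 0.2876 0.2247 1.6170

o_n = [-0.7235, 0.7935, 0.3362]
J₁: ẑ×o_n = [-0.7935, -0.7235, 0.0000], ω = ẑ
J2: z=[0.0000, 0.0000, 1.0000] o=[-0.5418, 0.5611, 0.1000] → [-0.2325, -0.1816, 0.0000, 0.0000, 0.0000, 1.0000]
J3: z=[-0.7880, -0.6157, 0.0000] o=[-0.6403, 0.6872, 0.5700] → [0.1440, -0.1843, -0.1350, -0.7880, -0.6157, 0.0000]
V = J·q̇ = [-0.9665, -0.7460, 0.0493, 0.2876, 0.2247, 1.6170]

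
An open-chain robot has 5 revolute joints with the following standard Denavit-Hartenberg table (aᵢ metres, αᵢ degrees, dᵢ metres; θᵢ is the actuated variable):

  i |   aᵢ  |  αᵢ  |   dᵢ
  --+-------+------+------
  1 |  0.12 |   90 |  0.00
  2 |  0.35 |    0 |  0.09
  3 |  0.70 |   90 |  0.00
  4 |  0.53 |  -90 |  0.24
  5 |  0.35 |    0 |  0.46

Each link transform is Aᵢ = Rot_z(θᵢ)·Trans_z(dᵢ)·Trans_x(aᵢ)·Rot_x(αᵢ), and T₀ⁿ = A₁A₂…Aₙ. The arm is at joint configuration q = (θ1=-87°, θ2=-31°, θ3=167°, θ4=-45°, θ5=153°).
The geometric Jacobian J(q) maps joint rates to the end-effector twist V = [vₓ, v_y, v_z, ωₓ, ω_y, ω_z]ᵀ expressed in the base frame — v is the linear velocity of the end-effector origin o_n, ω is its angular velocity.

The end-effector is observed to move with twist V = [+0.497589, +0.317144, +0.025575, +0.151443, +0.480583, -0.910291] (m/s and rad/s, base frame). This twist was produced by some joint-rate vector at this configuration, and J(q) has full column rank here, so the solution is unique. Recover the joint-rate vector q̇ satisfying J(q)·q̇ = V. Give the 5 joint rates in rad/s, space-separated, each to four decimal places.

o_n = [-0.2801, 0.3580, 0.6974]
J₁: ẑ×o_n = [-0.3580, -0.2801, 0.0000], ω = ẑ
J2: z=[-0.9986, -0.0523, 0.0000] o=[0.0063, -0.1198, 0.0000] → [-0.0365, 0.6965, -0.4921, -0.9986, -0.0523, 0.0000]
J3: z=[-0.9986, -0.0523, 0.0000] o=[-0.0679, -0.4241, -0.1803] → [-0.0459, 0.8765, -0.7921, -0.9986, -0.0523, 0.0000]
J4: z=[0.0364, -0.6937, 0.7193] o=[-0.0942, 0.0787, 0.3060] → [-0.4724, -0.1479, -0.1188, 0.0364, -0.6937, 0.7193]
J5: z=[-0.7328, 0.4709, 0.4912] o=[0.2746, 0.2010, 0.7390] → [-0.0966, -0.3029, 0.1463, -0.7328, 0.4709, 0.4912]
q̇ = J⁺·V = [-0.0510, 0.1020, -0.0210, -0.9460, -0.3640]

-0.0510 0.1020 -0.0210 -0.9460 -0.3640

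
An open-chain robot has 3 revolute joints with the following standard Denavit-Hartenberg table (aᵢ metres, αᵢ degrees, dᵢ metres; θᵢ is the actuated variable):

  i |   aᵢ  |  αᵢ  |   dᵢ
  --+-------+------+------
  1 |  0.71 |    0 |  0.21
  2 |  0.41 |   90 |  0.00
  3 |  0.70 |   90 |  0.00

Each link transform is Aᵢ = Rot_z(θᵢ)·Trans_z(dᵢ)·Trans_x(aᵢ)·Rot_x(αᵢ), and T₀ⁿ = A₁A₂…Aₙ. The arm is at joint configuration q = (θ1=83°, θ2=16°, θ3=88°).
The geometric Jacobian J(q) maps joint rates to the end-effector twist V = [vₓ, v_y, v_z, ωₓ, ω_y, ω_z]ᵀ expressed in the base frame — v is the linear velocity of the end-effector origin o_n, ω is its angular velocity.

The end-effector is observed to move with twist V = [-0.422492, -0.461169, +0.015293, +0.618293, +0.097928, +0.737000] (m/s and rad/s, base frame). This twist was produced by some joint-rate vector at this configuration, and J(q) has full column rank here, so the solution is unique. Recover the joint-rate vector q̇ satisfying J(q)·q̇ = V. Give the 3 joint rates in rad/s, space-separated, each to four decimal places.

o_n = [0.0186, 1.1338, 0.9096]
J₁: ẑ×o_n = [-1.1338, 0.0186, 0.0000], ω = ẑ
J2: z=[0.0000, 0.0000, 1.0000] o=[0.0865, 0.7047, 0.2100] → [-0.4291, -0.0680, 0.0000, 0.0000, 0.0000, 1.0000]
J3: z=[0.9877, 0.1564, 0.0000] o=[0.0224, 1.1097, 0.2100] → [0.1094, -0.6910, 0.0244, 0.9877, 0.1564, 0.0000]
q̇ = J⁺·V = [0.2480, 0.4890, 0.6260]

0.2480 0.4890 0.6260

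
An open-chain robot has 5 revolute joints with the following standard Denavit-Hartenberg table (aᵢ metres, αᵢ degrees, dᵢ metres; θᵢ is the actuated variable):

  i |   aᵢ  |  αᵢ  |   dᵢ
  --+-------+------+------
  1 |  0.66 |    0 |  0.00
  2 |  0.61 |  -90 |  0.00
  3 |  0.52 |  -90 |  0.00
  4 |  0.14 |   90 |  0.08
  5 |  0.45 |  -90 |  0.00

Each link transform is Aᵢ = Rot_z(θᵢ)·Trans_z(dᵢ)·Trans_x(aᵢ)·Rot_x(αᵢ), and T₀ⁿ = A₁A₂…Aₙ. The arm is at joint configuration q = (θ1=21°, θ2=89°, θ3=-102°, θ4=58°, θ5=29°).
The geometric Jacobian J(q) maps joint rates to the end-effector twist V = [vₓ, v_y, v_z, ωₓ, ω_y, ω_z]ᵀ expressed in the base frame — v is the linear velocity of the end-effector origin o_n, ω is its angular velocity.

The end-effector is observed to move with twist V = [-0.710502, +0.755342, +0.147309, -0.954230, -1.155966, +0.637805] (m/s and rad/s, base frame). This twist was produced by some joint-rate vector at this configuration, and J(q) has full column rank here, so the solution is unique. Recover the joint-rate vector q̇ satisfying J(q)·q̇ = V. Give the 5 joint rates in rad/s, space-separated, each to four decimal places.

-0.1570 0.2740 0.8750 -0.6350 0.7870

o_n = [0.7901, 1.0817, 0.8472]
J₁: ẑ×o_n = [-1.0817, 0.7901, 0.0000], ω = ẑ
J2: z=[0.0000, 0.0000, 1.0000] o=[0.6162, 0.2365, 0.0000] → [-0.8452, 0.1739, 0.0000, 0.0000, 0.0000, 1.0000]
J3: z=[-0.9397, -0.3420, 0.0000] o=[0.4075, 0.8097, 0.0000] → [-0.2898, 0.7961, -0.1247, -0.9397, -0.3420, 0.0000]
J4: z=[-0.3345, 0.9192, 0.2079] o=[0.4445, 0.7081, 0.5086] → [0.2335, 0.1851, -0.4426, -0.3345, 0.9192, 0.2079]
J5: z=[-0.4377, -0.3469, 0.8295] o=[0.5346, 0.8078, 0.5978] → [-0.3137, 0.3211, -0.0313, -0.4377, -0.3469, 0.8295]
q̇ = J⁺·V = [-0.1570, 0.2740, 0.8750, -0.6350, 0.7870]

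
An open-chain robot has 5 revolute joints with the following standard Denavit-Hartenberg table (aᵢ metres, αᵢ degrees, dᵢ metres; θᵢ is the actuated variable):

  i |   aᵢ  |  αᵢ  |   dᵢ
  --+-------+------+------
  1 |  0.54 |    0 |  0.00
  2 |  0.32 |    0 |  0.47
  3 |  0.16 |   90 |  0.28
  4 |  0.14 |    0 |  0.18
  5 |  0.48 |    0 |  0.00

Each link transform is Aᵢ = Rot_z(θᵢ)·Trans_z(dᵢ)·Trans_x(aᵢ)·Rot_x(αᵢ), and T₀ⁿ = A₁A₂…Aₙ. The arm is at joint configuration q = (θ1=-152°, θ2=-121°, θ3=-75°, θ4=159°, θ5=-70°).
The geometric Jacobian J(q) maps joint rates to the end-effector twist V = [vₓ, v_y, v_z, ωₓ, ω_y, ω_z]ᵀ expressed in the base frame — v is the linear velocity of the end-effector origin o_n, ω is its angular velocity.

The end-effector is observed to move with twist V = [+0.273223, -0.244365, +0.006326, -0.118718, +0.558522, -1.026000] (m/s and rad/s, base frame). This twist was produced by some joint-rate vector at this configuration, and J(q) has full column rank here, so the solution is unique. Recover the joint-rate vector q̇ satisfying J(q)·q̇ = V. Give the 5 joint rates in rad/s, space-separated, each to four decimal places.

o_n = [-0.3858, -0.1022, 1.2801]
J₁: ẑ×o_n = [0.1022, -0.3858, 0.0000], ω = ẑ
J2: z=[0.0000, 0.0000, 1.0000] o=[-0.4768, -0.2535, 0.0000] → [-0.1513, 0.0910, 0.0000, 0.0000, 0.0000, 1.0000]
J3: z=[0.0000, 0.0000, 1.0000] o=[-0.4600, 0.0660, 0.4700] → [0.1682, 0.0743, -0.0000, 0.0000, 0.0000, 1.0000]
J4: z=[0.2079, -0.9781, 0.0000] o=[-0.3035, 0.0993, 0.7500] → [-0.5185, -0.1102, -0.1223, 0.2079, -0.9781, 0.0000]
J5: z=[0.2079, -0.9781, 0.0000] o=[-0.3940, -0.1039, 0.8002] → [-0.4694, -0.0998, 0.0084, 0.2079, -0.9781, 0.0000]
q̇ = J⁺·V = [0.4680, -0.6400, -0.8540, -0.0850, -0.4860]

0.4680 -0.6400 -0.8540 -0.0850 -0.4860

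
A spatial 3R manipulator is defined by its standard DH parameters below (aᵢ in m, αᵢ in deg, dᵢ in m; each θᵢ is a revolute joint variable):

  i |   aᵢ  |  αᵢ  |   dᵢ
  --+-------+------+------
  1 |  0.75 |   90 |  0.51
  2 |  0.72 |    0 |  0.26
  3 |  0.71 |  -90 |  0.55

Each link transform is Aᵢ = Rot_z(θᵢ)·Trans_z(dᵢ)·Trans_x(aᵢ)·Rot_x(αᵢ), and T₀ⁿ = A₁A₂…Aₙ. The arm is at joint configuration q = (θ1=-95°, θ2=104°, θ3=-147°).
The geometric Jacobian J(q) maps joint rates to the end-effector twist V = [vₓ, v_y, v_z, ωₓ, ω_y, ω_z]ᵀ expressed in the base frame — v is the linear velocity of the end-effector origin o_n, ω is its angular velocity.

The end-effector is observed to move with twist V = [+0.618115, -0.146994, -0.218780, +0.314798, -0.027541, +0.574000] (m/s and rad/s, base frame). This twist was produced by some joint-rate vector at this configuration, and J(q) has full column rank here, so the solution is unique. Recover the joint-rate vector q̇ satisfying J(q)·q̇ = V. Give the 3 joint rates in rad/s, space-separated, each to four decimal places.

o_n = [-0.9024, -1.0203, 0.7244]
J₁: ẑ×o_n = [1.0203, -0.9024, 0.0000], ω = ẑ
J2: z=[-0.9962, 0.0872, 0.0000] o=[-0.0654, -0.7471, 0.5100] → [0.0187, 0.2136, 0.3451, -0.9962, 0.0872, 0.0000]
J3: z=[-0.9962, 0.0872, 0.0000] o=[-0.3092, -0.5510, 1.2086] → [-0.0422, -0.4824, 0.5193, -0.9962, 0.0872, 0.0000]
q̇ = J⁺·V = [0.5740, 0.3140, -0.6300]

0.5740 0.3140 -0.6300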